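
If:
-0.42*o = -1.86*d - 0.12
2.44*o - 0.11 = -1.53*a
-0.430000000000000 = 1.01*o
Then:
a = 0.75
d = -0.16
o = -0.43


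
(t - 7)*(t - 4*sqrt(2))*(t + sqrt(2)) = t^3 - 7*t^2 - 3*sqrt(2)*t^2 - 8*t + 21*sqrt(2)*t + 56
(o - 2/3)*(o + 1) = o^2 + o/3 - 2/3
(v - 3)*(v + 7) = v^2 + 4*v - 21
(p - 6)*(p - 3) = p^2 - 9*p + 18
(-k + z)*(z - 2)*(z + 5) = -k*z^2 - 3*k*z + 10*k + z^3 + 3*z^2 - 10*z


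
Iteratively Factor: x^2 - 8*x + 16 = (x - 4)*(x - 4)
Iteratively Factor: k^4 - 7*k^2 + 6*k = (k - 1)*(k^3 + k^2 - 6*k) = k*(k - 1)*(k^2 + k - 6) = k*(k - 1)*(k + 3)*(k - 2)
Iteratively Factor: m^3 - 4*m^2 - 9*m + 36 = (m + 3)*(m^2 - 7*m + 12) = (m - 4)*(m + 3)*(m - 3)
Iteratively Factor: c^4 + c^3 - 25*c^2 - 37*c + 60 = (c - 1)*(c^3 + 2*c^2 - 23*c - 60) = (c - 1)*(c + 3)*(c^2 - c - 20) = (c - 1)*(c + 3)*(c + 4)*(c - 5)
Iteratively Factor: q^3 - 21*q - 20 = (q + 4)*(q^2 - 4*q - 5) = (q - 5)*(q + 4)*(q + 1)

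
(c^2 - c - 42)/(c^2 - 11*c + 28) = (c + 6)/(c - 4)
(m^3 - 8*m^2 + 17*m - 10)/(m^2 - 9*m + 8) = (m^2 - 7*m + 10)/(m - 8)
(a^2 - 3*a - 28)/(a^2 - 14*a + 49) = (a + 4)/(a - 7)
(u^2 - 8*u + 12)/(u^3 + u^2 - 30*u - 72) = (u - 2)/(u^2 + 7*u + 12)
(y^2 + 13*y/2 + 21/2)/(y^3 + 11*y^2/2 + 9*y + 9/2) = (2*y + 7)/(2*y^2 + 5*y + 3)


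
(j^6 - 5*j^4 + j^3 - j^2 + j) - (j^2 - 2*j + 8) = j^6 - 5*j^4 + j^3 - 2*j^2 + 3*j - 8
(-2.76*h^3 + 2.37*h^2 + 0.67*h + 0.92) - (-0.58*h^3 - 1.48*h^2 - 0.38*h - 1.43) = -2.18*h^3 + 3.85*h^2 + 1.05*h + 2.35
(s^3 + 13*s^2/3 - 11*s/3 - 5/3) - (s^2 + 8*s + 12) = s^3 + 10*s^2/3 - 35*s/3 - 41/3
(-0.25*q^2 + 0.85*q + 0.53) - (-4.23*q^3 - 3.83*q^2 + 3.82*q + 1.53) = 4.23*q^3 + 3.58*q^2 - 2.97*q - 1.0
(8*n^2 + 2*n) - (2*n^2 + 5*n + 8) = 6*n^2 - 3*n - 8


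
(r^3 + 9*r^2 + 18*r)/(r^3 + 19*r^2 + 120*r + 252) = r*(r + 3)/(r^2 + 13*r + 42)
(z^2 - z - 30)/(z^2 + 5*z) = (z - 6)/z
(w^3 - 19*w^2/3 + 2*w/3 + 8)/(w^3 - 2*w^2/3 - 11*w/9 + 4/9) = 3*(w - 6)/(3*w - 1)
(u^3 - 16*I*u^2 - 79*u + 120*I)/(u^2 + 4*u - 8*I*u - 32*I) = (u^2 - 8*I*u - 15)/(u + 4)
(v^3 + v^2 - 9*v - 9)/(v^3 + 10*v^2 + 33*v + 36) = (v^2 - 2*v - 3)/(v^2 + 7*v + 12)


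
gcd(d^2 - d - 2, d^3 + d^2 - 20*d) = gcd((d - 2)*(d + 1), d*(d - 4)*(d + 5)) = 1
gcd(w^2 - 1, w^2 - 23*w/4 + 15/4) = 1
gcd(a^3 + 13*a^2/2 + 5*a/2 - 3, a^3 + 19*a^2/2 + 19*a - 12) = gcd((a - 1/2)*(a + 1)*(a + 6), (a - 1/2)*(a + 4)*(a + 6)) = a^2 + 11*a/2 - 3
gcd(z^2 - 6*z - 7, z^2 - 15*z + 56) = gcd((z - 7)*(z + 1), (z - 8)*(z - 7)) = z - 7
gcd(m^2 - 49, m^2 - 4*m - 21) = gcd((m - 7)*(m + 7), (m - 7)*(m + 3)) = m - 7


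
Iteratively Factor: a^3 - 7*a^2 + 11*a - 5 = (a - 5)*(a^2 - 2*a + 1) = (a - 5)*(a - 1)*(a - 1)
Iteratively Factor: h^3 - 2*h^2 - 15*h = (h + 3)*(h^2 - 5*h) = h*(h + 3)*(h - 5)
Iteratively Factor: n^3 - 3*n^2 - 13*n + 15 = (n - 5)*(n^2 + 2*n - 3) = (n - 5)*(n + 3)*(n - 1)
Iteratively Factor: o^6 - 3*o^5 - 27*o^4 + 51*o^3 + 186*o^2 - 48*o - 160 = (o - 5)*(o^5 + 2*o^4 - 17*o^3 - 34*o^2 + 16*o + 32) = (o - 5)*(o - 4)*(o^4 + 6*o^3 + 7*o^2 - 6*o - 8) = (o - 5)*(o - 4)*(o + 4)*(o^3 + 2*o^2 - o - 2) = (o - 5)*(o - 4)*(o + 1)*(o + 4)*(o^2 + o - 2) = (o - 5)*(o - 4)*(o - 1)*(o + 1)*(o + 4)*(o + 2)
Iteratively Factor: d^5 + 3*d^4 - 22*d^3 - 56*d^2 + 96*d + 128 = (d + 4)*(d^4 - d^3 - 18*d^2 + 16*d + 32) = (d + 1)*(d + 4)*(d^3 - 2*d^2 - 16*d + 32) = (d - 2)*(d + 1)*(d + 4)*(d^2 - 16) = (d - 2)*(d + 1)*(d + 4)^2*(d - 4)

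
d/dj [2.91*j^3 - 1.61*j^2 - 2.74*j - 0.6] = 8.73*j^2 - 3.22*j - 2.74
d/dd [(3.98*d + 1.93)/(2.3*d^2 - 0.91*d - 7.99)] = (9.154*d^2 - 3.6218*d - (3.98*d + 1.93)*(4.6*d - 0.91) - 31.8002)/(-2.3*d^2 + 0.91*d + 7.99)^2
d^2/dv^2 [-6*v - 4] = 0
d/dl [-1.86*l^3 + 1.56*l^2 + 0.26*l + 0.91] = -5.58*l^2 + 3.12*l + 0.26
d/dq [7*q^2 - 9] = 14*q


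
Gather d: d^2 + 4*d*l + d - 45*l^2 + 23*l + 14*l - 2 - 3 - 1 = d^2 + d*(4*l + 1) - 45*l^2 + 37*l - 6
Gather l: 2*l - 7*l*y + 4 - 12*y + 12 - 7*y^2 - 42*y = l*(2 - 7*y) - 7*y^2 - 54*y + 16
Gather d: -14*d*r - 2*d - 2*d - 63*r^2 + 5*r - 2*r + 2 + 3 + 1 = d*(-14*r - 4) - 63*r^2 + 3*r + 6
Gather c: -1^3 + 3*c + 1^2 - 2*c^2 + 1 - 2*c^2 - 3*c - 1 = -4*c^2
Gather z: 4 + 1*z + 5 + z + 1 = 2*z + 10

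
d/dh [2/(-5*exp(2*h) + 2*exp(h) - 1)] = (20*exp(h) - 4)*exp(h)/(5*exp(2*h) - 2*exp(h) + 1)^2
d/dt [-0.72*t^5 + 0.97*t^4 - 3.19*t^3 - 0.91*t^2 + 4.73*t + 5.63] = -3.6*t^4 + 3.88*t^3 - 9.57*t^2 - 1.82*t + 4.73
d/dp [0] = 0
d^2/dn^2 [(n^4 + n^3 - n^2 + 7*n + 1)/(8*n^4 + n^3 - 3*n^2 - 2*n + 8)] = 2*(56*n^9 - 120*n^8 + 2832*n^7 + 549*n^6 - 1227*n^5 + 717*n^4 - 4497*n^3 - 435*n^2 + 690*n + 76)/(512*n^12 + 192*n^11 - 552*n^10 - 527*n^9 + 1647*n^8 + 693*n^7 - 1023*n^6 - 954*n^5 + 1620*n^4 + 472*n^3 - 480*n^2 - 384*n + 512)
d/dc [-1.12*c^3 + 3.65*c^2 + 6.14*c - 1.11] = -3.36*c^2 + 7.3*c + 6.14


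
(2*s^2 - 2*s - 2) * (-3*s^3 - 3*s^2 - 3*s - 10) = -6*s^5 + 6*s^3 - 8*s^2 + 26*s + 20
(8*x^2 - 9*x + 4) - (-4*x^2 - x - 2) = 12*x^2 - 8*x + 6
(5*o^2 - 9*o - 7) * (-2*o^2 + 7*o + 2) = -10*o^4 + 53*o^3 - 39*o^2 - 67*o - 14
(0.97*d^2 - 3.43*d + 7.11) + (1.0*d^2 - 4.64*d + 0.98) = 1.97*d^2 - 8.07*d + 8.09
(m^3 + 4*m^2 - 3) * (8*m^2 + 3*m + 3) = 8*m^5 + 35*m^4 + 15*m^3 - 12*m^2 - 9*m - 9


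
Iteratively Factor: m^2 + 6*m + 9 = (m + 3)*(m + 3)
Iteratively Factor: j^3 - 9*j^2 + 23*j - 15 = (j - 5)*(j^2 - 4*j + 3) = (j - 5)*(j - 3)*(j - 1)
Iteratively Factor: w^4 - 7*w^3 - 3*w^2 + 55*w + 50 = (w + 1)*(w^3 - 8*w^2 + 5*w + 50) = (w - 5)*(w + 1)*(w^2 - 3*w - 10) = (w - 5)^2*(w + 1)*(w + 2)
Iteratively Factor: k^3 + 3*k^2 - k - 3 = (k + 3)*(k^2 - 1) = (k + 1)*(k + 3)*(k - 1)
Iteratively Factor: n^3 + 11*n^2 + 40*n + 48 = (n + 3)*(n^2 + 8*n + 16) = (n + 3)*(n + 4)*(n + 4)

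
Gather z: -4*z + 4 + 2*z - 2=2 - 2*z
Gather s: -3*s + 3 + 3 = 6 - 3*s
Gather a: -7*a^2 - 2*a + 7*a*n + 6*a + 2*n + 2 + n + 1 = -7*a^2 + a*(7*n + 4) + 3*n + 3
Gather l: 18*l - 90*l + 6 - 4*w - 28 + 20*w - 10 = -72*l + 16*w - 32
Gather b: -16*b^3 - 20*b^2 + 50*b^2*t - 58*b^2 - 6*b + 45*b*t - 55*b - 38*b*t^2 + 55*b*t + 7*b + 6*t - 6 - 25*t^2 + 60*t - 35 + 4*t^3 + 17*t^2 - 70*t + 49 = -16*b^3 + b^2*(50*t - 78) + b*(-38*t^2 + 100*t - 54) + 4*t^3 - 8*t^2 - 4*t + 8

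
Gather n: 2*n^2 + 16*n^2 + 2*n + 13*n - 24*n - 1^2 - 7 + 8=18*n^2 - 9*n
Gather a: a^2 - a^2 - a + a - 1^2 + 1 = 0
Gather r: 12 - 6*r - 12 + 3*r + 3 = 3 - 3*r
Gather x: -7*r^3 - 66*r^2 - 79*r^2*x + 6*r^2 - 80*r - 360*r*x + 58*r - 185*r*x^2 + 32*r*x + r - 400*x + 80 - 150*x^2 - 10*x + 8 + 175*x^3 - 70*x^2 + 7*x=-7*r^3 - 60*r^2 - 21*r + 175*x^3 + x^2*(-185*r - 220) + x*(-79*r^2 - 328*r - 403) + 88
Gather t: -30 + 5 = -25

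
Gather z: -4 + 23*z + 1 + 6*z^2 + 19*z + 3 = 6*z^2 + 42*z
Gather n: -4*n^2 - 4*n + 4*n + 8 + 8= 16 - 4*n^2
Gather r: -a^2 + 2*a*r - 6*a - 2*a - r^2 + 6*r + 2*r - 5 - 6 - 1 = -a^2 - 8*a - r^2 + r*(2*a + 8) - 12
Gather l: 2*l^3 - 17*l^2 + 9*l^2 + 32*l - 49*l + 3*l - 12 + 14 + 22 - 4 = 2*l^3 - 8*l^2 - 14*l + 20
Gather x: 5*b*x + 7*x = x*(5*b + 7)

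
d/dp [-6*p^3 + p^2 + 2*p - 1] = -18*p^2 + 2*p + 2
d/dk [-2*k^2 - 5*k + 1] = -4*k - 5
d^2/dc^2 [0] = 0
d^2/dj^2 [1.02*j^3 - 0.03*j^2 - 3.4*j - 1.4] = 6.12*j - 0.06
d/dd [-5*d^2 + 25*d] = 25 - 10*d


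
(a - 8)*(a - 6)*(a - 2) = a^3 - 16*a^2 + 76*a - 96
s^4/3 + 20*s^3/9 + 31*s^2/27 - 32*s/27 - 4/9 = (s/3 + 1/3)*(s - 2/3)*(s + 1/3)*(s + 6)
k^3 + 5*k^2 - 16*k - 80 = (k - 4)*(k + 4)*(k + 5)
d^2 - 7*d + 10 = (d - 5)*(d - 2)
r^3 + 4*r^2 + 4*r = r*(r + 2)^2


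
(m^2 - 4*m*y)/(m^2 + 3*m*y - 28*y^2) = m/(m + 7*y)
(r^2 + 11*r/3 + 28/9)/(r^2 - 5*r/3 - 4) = (r + 7/3)/(r - 3)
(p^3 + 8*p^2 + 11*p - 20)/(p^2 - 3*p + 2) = (p^2 + 9*p + 20)/(p - 2)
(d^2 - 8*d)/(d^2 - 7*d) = (d - 8)/(d - 7)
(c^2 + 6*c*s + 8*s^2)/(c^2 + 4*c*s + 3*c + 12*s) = (c + 2*s)/(c + 3)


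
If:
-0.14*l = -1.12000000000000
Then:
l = 8.00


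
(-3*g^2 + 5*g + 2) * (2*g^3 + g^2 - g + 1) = -6*g^5 + 7*g^4 + 12*g^3 - 6*g^2 + 3*g + 2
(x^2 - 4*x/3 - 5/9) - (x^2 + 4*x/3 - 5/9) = -8*x/3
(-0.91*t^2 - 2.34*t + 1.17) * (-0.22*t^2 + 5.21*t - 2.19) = 0.2002*t^4 - 4.2263*t^3 - 10.4559*t^2 + 11.2203*t - 2.5623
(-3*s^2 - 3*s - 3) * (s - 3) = -3*s^3 + 6*s^2 + 6*s + 9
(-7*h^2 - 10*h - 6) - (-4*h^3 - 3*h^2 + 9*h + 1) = 4*h^3 - 4*h^2 - 19*h - 7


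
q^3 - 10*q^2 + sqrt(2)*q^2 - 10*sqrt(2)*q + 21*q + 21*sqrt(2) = (q - 7)*(q - 3)*(q + sqrt(2))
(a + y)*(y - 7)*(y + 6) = a*y^2 - a*y - 42*a + y^3 - y^2 - 42*y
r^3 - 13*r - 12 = (r - 4)*(r + 1)*(r + 3)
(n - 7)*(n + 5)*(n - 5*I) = n^3 - 2*n^2 - 5*I*n^2 - 35*n + 10*I*n + 175*I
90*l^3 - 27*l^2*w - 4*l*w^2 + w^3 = (-6*l + w)*(-3*l + w)*(5*l + w)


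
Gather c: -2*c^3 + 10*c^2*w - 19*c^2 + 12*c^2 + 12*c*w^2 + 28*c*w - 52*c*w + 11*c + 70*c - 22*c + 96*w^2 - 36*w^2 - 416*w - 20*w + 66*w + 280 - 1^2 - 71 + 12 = -2*c^3 + c^2*(10*w - 7) + c*(12*w^2 - 24*w + 59) + 60*w^2 - 370*w + 220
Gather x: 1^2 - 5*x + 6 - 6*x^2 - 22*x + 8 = -6*x^2 - 27*x + 15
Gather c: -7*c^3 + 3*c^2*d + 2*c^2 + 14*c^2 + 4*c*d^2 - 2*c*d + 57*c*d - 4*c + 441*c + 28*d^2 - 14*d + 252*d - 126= -7*c^3 + c^2*(3*d + 16) + c*(4*d^2 + 55*d + 437) + 28*d^2 + 238*d - 126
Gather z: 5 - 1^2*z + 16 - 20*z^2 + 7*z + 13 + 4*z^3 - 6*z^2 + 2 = 4*z^3 - 26*z^2 + 6*z + 36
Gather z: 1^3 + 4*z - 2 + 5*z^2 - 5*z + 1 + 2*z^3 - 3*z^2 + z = 2*z^3 + 2*z^2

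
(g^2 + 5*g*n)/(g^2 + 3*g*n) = (g + 5*n)/(g + 3*n)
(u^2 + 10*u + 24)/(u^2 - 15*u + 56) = (u^2 + 10*u + 24)/(u^2 - 15*u + 56)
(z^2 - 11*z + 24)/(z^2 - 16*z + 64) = (z - 3)/(z - 8)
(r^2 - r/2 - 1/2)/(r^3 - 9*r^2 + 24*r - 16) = (r + 1/2)/(r^2 - 8*r + 16)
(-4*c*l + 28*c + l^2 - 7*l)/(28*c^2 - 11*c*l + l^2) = (7 - l)/(7*c - l)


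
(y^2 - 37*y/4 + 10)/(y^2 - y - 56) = (y - 5/4)/(y + 7)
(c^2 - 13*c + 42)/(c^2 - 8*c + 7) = (c - 6)/(c - 1)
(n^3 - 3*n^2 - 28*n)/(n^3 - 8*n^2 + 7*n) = (n + 4)/(n - 1)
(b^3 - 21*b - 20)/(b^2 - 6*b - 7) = (b^2 - b - 20)/(b - 7)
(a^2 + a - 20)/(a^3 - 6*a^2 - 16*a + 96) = (a + 5)/(a^2 - 2*a - 24)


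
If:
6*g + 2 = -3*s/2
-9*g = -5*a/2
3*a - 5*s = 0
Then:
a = -60/77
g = -50/231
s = -36/77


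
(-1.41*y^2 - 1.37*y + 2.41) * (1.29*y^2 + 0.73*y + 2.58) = -1.8189*y^4 - 2.7966*y^3 - 1.529*y^2 - 1.7753*y + 6.2178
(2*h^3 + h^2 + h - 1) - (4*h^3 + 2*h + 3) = -2*h^3 + h^2 - h - 4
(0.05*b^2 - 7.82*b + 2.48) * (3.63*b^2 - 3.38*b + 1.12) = 0.1815*b^4 - 28.5556*b^3 + 35.49*b^2 - 17.1408*b + 2.7776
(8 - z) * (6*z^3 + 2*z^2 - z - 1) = -6*z^4 + 46*z^3 + 17*z^2 - 7*z - 8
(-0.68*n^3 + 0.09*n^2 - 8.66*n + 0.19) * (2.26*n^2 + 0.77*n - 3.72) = -1.5368*n^5 - 0.3202*n^4 - 16.9727*n^3 - 6.5736*n^2 + 32.3615*n - 0.7068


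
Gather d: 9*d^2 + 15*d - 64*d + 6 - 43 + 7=9*d^2 - 49*d - 30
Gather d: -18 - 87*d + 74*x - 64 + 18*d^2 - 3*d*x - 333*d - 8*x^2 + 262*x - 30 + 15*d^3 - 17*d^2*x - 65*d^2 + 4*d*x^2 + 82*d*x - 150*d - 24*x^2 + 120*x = 15*d^3 + d^2*(-17*x - 47) + d*(4*x^2 + 79*x - 570) - 32*x^2 + 456*x - 112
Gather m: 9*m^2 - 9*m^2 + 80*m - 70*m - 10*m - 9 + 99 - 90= 0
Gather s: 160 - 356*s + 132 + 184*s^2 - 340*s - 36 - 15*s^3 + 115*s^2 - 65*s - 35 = -15*s^3 + 299*s^2 - 761*s + 221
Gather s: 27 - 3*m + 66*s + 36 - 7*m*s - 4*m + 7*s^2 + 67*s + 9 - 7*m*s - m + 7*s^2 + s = -8*m + 14*s^2 + s*(134 - 14*m) + 72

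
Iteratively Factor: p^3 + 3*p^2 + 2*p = (p + 2)*(p^2 + p) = (p + 1)*(p + 2)*(p)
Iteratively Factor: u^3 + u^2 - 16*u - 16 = (u - 4)*(u^2 + 5*u + 4) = (u - 4)*(u + 4)*(u + 1)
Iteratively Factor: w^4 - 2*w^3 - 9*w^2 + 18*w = (w + 3)*(w^3 - 5*w^2 + 6*w) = w*(w + 3)*(w^2 - 5*w + 6) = w*(w - 2)*(w + 3)*(w - 3)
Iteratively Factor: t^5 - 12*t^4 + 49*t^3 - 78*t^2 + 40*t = (t)*(t^4 - 12*t^3 + 49*t^2 - 78*t + 40) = t*(t - 2)*(t^3 - 10*t^2 + 29*t - 20) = t*(t - 2)*(t - 1)*(t^2 - 9*t + 20) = t*(t - 4)*(t - 2)*(t - 1)*(t - 5)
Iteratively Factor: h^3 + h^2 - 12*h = (h - 3)*(h^2 + 4*h) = h*(h - 3)*(h + 4)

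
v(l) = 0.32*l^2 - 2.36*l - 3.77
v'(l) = 0.64*l - 2.36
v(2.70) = -7.81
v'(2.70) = -0.63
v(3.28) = -8.07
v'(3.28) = -0.26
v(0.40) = -4.66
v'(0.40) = -2.10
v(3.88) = -8.11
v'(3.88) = 0.12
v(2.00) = -7.21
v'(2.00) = -1.08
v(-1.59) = 0.79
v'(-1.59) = -3.38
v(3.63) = -8.12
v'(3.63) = -0.04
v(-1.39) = 0.13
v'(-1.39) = -3.25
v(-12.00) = 70.63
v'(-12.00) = -10.04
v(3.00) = -7.97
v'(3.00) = -0.44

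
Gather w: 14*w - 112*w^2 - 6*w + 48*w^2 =-64*w^2 + 8*w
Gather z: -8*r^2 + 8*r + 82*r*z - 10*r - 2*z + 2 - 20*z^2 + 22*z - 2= -8*r^2 - 2*r - 20*z^2 + z*(82*r + 20)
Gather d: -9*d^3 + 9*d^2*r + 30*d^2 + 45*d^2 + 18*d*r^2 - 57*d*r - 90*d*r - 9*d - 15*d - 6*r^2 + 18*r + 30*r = -9*d^3 + d^2*(9*r + 75) + d*(18*r^2 - 147*r - 24) - 6*r^2 + 48*r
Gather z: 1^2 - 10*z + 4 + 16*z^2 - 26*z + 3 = 16*z^2 - 36*z + 8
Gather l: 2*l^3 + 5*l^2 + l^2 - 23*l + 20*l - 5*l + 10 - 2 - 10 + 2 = 2*l^3 + 6*l^2 - 8*l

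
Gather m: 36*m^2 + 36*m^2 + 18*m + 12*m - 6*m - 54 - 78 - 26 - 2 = 72*m^2 + 24*m - 160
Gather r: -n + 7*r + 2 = -n + 7*r + 2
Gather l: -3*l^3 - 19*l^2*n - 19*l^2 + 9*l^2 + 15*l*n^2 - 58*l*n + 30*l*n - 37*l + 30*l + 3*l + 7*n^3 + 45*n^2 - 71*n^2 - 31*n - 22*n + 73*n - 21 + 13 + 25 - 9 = -3*l^3 + l^2*(-19*n - 10) + l*(15*n^2 - 28*n - 4) + 7*n^3 - 26*n^2 + 20*n + 8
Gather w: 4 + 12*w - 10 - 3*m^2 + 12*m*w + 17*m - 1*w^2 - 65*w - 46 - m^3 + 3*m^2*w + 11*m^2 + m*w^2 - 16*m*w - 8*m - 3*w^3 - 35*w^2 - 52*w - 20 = -m^3 + 8*m^2 + 9*m - 3*w^3 + w^2*(m - 36) + w*(3*m^2 - 4*m - 105) - 72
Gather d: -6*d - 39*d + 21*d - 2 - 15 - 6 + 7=-24*d - 16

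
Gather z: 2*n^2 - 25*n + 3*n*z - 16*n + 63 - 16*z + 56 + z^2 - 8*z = 2*n^2 - 41*n + z^2 + z*(3*n - 24) + 119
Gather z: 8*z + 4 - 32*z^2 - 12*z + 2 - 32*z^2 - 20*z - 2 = -64*z^2 - 24*z + 4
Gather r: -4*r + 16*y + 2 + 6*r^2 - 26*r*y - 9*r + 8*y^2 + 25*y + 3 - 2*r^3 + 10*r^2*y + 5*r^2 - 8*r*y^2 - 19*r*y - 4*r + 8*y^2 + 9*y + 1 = -2*r^3 + r^2*(10*y + 11) + r*(-8*y^2 - 45*y - 17) + 16*y^2 + 50*y + 6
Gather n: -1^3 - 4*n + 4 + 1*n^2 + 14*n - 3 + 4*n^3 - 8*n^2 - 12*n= 4*n^3 - 7*n^2 - 2*n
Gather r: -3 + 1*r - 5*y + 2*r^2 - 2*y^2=2*r^2 + r - 2*y^2 - 5*y - 3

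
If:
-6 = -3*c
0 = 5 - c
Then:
No Solution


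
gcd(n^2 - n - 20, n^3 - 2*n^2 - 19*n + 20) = n^2 - n - 20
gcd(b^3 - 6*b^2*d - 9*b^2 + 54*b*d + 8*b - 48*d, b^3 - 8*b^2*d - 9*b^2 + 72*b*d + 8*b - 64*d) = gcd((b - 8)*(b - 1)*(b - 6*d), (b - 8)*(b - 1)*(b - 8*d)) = b^2 - 9*b + 8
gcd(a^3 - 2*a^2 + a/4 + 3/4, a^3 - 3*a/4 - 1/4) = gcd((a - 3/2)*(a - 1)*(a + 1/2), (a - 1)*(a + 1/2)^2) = a^2 - a/2 - 1/2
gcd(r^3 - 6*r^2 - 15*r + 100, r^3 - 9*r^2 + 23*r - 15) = r - 5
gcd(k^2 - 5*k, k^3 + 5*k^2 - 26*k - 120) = k - 5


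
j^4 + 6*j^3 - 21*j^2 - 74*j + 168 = (j - 3)*(j - 2)*(j + 4)*(j + 7)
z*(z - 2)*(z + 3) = z^3 + z^2 - 6*z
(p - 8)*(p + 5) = p^2 - 3*p - 40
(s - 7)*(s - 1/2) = s^2 - 15*s/2 + 7/2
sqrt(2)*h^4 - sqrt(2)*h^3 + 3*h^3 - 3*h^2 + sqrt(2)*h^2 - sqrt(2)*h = h*(h - 1)*(h + sqrt(2))*(sqrt(2)*h + 1)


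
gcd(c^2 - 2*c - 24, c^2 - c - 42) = 1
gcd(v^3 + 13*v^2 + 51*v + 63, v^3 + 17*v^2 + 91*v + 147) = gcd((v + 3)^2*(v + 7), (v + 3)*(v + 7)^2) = v^2 + 10*v + 21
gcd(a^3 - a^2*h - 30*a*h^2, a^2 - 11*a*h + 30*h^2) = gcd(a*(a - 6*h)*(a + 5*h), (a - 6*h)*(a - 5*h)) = a - 6*h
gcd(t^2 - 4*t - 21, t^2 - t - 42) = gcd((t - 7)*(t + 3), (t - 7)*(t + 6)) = t - 7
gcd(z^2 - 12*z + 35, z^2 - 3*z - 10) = z - 5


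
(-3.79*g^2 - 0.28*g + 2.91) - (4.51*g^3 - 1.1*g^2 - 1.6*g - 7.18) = -4.51*g^3 - 2.69*g^2 + 1.32*g + 10.09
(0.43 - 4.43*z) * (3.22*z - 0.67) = -14.2646*z^2 + 4.3527*z - 0.2881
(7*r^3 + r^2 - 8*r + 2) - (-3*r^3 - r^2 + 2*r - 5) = 10*r^3 + 2*r^2 - 10*r + 7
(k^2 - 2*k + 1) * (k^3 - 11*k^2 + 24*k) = k^5 - 13*k^4 + 47*k^3 - 59*k^2 + 24*k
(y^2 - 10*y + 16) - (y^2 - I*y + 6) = -10*y + I*y + 10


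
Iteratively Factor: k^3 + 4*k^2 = (k)*(k^2 + 4*k) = k*(k + 4)*(k)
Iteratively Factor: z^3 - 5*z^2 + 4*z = (z - 1)*(z^2 - 4*z) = z*(z - 1)*(z - 4)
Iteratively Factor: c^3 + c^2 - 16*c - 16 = (c + 4)*(c^2 - 3*c - 4) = (c - 4)*(c + 4)*(c + 1)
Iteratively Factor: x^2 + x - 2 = (x - 1)*(x + 2)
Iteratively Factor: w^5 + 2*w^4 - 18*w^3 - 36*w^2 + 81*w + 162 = (w + 3)*(w^4 - w^3 - 15*w^2 + 9*w + 54) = (w + 2)*(w + 3)*(w^3 - 3*w^2 - 9*w + 27) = (w - 3)*(w + 2)*(w + 3)*(w^2 - 9) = (w - 3)^2*(w + 2)*(w + 3)*(w + 3)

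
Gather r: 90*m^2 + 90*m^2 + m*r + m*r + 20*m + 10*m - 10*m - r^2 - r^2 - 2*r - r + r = 180*m^2 + 20*m - 2*r^2 + r*(2*m - 2)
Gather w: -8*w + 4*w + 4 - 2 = 2 - 4*w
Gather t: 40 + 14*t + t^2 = t^2 + 14*t + 40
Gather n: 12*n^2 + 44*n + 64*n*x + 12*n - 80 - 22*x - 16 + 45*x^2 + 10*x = 12*n^2 + n*(64*x + 56) + 45*x^2 - 12*x - 96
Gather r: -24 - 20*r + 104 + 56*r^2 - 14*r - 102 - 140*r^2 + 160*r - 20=-84*r^2 + 126*r - 42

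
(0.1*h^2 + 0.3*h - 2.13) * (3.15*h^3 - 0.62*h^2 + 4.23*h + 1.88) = 0.315*h^5 + 0.883*h^4 - 6.4725*h^3 + 2.7776*h^2 - 8.4459*h - 4.0044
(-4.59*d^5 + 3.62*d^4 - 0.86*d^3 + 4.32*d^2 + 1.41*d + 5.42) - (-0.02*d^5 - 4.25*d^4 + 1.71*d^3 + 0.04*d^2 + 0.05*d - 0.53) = -4.57*d^5 + 7.87*d^4 - 2.57*d^3 + 4.28*d^2 + 1.36*d + 5.95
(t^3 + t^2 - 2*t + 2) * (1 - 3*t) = -3*t^4 - 2*t^3 + 7*t^2 - 8*t + 2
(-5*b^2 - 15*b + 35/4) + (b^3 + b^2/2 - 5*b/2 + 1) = b^3 - 9*b^2/2 - 35*b/2 + 39/4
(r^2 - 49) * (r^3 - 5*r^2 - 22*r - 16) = r^5 - 5*r^4 - 71*r^3 + 229*r^2 + 1078*r + 784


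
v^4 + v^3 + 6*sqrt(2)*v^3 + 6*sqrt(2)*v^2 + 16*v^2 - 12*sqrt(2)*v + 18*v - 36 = (v - 1)*(v + 2)*(v + 3*sqrt(2))^2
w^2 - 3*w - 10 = (w - 5)*(w + 2)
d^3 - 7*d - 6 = (d - 3)*(d + 1)*(d + 2)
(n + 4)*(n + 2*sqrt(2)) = n^2 + 2*sqrt(2)*n + 4*n + 8*sqrt(2)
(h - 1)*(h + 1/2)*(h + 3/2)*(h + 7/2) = h^4 + 9*h^3/2 + 9*h^2/4 - 41*h/8 - 21/8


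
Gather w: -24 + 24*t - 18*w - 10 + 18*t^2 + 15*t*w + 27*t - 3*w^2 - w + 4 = 18*t^2 + 51*t - 3*w^2 + w*(15*t - 19) - 30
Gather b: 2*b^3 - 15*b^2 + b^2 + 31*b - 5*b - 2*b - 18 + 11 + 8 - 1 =2*b^3 - 14*b^2 + 24*b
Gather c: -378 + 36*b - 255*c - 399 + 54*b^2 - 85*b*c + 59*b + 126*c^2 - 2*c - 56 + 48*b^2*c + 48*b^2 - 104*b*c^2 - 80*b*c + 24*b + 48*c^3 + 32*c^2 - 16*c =102*b^2 + 119*b + 48*c^3 + c^2*(158 - 104*b) + c*(48*b^2 - 165*b - 273) - 833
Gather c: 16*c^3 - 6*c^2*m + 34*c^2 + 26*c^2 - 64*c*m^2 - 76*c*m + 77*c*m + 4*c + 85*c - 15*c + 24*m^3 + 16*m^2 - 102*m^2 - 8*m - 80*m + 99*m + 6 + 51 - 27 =16*c^3 + c^2*(60 - 6*m) + c*(-64*m^2 + m + 74) + 24*m^3 - 86*m^2 + 11*m + 30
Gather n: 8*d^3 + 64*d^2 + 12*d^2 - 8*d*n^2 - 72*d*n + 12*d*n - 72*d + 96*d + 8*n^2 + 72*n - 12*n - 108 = 8*d^3 + 76*d^2 + 24*d + n^2*(8 - 8*d) + n*(60 - 60*d) - 108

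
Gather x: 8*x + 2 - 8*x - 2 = 0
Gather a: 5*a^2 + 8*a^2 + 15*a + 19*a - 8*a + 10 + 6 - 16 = 13*a^2 + 26*a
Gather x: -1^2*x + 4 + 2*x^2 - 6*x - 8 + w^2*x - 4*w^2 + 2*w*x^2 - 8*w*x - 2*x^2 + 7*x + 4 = -4*w^2 + 2*w*x^2 + x*(w^2 - 8*w)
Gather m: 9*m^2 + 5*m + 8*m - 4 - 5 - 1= 9*m^2 + 13*m - 10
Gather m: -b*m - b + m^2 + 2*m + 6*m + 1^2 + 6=-b + m^2 + m*(8 - b) + 7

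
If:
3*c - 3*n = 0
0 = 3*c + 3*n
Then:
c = 0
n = 0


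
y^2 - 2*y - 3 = (y - 3)*(y + 1)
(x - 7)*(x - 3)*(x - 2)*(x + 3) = x^4 - 9*x^3 + 5*x^2 + 81*x - 126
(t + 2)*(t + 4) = t^2 + 6*t + 8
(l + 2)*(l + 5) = l^2 + 7*l + 10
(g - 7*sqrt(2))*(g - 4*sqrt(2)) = g^2 - 11*sqrt(2)*g + 56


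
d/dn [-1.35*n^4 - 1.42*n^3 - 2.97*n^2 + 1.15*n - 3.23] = -5.4*n^3 - 4.26*n^2 - 5.94*n + 1.15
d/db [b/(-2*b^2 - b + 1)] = (-2*b^2 + b*(4*b + 1) - b + 1)/(2*b^2 + b - 1)^2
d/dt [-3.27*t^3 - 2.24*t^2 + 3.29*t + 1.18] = -9.81*t^2 - 4.48*t + 3.29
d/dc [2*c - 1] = 2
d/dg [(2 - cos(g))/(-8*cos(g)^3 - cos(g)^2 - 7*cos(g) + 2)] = (-95*sin(g) + 8*sin(2*g) - 47*sin(3*g) + 8*sin(4*g))/(-26*cos(g) - cos(2*g) - 4*cos(3*g) + 3)^2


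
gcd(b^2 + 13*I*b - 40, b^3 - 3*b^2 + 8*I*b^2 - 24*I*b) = b + 8*I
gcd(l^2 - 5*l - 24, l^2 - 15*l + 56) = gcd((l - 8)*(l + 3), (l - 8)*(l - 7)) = l - 8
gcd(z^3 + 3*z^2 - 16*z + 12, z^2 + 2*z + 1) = 1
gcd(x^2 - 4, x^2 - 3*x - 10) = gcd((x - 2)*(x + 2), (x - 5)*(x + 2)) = x + 2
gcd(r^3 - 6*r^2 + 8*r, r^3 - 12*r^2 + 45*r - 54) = 1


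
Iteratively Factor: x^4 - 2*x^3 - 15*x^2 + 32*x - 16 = (x - 4)*(x^3 + 2*x^2 - 7*x + 4) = (x - 4)*(x - 1)*(x^2 + 3*x - 4) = (x - 4)*(x - 1)*(x + 4)*(x - 1)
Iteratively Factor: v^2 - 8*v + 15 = (v - 3)*(v - 5)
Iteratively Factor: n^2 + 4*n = (n + 4)*(n)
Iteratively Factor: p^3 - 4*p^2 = (p)*(p^2 - 4*p) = p^2*(p - 4)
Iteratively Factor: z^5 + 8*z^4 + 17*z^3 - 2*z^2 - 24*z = (z + 2)*(z^4 + 6*z^3 + 5*z^2 - 12*z) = (z + 2)*(z + 4)*(z^3 + 2*z^2 - 3*z) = z*(z + 2)*(z + 4)*(z^2 + 2*z - 3) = z*(z - 1)*(z + 2)*(z + 4)*(z + 3)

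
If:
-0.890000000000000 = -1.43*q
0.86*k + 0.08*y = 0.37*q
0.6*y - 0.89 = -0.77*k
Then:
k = 0.15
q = 0.62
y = 1.29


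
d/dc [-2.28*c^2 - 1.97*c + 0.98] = -4.56*c - 1.97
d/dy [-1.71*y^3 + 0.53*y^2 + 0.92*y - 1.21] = -5.13*y^2 + 1.06*y + 0.92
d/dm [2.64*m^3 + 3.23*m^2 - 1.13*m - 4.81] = 7.92*m^2 + 6.46*m - 1.13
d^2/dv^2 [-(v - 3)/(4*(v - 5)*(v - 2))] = (-v^3 + 9*v^2 - 33*v + 47)/(2*(v^6 - 21*v^5 + 177*v^4 - 763*v^3 + 1770*v^2 - 2100*v + 1000))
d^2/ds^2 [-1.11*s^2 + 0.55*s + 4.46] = -2.22000000000000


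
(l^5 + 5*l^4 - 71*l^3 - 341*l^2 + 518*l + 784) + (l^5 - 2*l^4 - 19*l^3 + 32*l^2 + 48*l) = 2*l^5 + 3*l^4 - 90*l^3 - 309*l^2 + 566*l + 784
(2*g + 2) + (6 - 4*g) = 8 - 2*g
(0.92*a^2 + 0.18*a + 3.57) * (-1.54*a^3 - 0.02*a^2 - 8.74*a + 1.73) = -1.4168*a^5 - 0.2956*a^4 - 13.5422*a^3 - 0.0529999999999997*a^2 - 30.8904*a + 6.1761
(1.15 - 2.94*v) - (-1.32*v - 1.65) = 2.8 - 1.62*v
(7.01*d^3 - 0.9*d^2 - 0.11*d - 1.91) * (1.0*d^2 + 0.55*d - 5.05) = 7.01*d^5 + 2.9555*d^4 - 36.0055*d^3 + 2.5745*d^2 - 0.495*d + 9.6455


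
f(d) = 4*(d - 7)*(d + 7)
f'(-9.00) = -72.00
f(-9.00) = 128.00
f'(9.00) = 72.00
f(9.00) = 128.00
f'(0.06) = 0.48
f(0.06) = -195.99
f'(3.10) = 24.80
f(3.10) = -157.56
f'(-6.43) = -51.44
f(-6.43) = -30.62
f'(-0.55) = -4.40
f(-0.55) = -194.79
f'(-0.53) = -4.24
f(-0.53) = -194.88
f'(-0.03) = -0.24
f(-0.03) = -196.00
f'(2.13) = 17.04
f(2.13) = -177.85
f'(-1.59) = -12.72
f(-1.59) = -185.89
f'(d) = 8*d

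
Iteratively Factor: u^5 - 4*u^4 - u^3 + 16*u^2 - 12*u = (u + 2)*(u^4 - 6*u^3 + 11*u^2 - 6*u) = (u - 3)*(u + 2)*(u^3 - 3*u^2 + 2*u) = (u - 3)*(u - 1)*(u + 2)*(u^2 - 2*u) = (u - 3)*(u - 2)*(u - 1)*(u + 2)*(u)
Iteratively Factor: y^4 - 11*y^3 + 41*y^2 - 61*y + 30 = (y - 1)*(y^3 - 10*y^2 + 31*y - 30) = (y - 3)*(y - 1)*(y^2 - 7*y + 10) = (y - 3)*(y - 2)*(y - 1)*(y - 5)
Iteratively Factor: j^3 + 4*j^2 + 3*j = (j + 1)*(j^2 + 3*j) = (j + 1)*(j + 3)*(j)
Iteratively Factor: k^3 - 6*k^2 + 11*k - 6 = (k - 2)*(k^2 - 4*k + 3) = (k - 2)*(k - 1)*(k - 3)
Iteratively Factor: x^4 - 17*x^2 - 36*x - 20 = (x + 1)*(x^3 - x^2 - 16*x - 20) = (x - 5)*(x + 1)*(x^2 + 4*x + 4) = (x - 5)*(x + 1)*(x + 2)*(x + 2)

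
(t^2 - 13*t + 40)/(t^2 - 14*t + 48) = (t - 5)/(t - 6)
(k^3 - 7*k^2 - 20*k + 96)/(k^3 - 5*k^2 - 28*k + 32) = (k - 3)/(k - 1)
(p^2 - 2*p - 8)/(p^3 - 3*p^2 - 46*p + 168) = (p + 2)/(p^2 + p - 42)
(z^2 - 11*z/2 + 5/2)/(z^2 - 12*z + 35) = (z - 1/2)/(z - 7)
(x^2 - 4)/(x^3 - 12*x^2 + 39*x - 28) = (x^2 - 4)/(x^3 - 12*x^2 + 39*x - 28)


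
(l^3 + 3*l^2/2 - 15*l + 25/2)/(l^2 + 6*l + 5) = (2*l^2 - 7*l + 5)/(2*(l + 1))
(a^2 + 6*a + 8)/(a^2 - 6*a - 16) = (a + 4)/(a - 8)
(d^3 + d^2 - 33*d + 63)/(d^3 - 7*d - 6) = (d^2 + 4*d - 21)/(d^2 + 3*d + 2)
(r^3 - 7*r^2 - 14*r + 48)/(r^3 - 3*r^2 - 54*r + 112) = (r + 3)/(r + 7)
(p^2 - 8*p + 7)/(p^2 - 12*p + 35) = (p - 1)/(p - 5)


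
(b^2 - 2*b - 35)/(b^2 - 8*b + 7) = (b + 5)/(b - 1)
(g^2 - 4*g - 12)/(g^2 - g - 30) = (g + 2)/(g + 5)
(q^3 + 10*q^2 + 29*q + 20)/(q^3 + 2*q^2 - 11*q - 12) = (q + 5)/(q - 3)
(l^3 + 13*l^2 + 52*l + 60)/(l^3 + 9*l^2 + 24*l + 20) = (l + 6)/(l + 2)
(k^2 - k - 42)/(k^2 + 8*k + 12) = (k - 7)/(k + 2)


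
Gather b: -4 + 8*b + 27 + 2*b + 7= 10*b + 30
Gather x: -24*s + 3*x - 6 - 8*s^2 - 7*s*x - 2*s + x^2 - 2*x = -8*s^2 - 26*s + x^2 + x*(1 - 7*s) - 6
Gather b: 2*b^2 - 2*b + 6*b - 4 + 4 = 2*b^2 + 4*b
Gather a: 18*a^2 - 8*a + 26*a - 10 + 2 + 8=18*a^2 + 18*a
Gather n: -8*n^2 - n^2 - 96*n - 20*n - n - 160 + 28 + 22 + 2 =-9*n^2 - 117*n - 108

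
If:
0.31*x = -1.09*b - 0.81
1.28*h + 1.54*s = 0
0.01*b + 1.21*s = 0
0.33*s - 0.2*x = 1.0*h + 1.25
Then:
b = 1.05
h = 0.01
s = -0.01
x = -6.32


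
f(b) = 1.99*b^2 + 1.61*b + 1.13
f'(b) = 3.98*b + 1.61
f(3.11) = 25.38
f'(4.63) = 20.04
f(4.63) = 51.24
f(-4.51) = 34.35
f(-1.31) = 2.44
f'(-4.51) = -16.34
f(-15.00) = 424.73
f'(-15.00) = -58.09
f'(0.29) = 2.76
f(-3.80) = 23.75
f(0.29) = 1.76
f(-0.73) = 1.02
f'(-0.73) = -1.30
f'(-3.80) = -13.51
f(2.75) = 20.61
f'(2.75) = 12.56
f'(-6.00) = -22.27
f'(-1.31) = -3.60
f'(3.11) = 13.99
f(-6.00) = 63.11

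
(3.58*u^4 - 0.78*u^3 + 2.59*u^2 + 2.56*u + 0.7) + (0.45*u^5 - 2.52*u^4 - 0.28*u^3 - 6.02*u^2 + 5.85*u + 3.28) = 0.45*u^5 + 1.06*u^4 - 1.06*u^3 - 3.43*u^2 + 8.41*u + 3.98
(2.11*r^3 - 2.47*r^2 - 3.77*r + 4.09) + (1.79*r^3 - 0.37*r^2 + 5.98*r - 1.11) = 3.9*r^3 - 2.84*r^2 + 2.21*r + 2.98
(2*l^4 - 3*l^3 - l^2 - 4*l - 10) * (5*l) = 10*l^5 - 15*l^4 - 5*l^3 - 20*l^2 - 50*l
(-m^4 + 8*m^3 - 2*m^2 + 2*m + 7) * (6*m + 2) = -6*m^5 + 46*m^4 + 4*m^3 + 8*m^2 + 46*m + 14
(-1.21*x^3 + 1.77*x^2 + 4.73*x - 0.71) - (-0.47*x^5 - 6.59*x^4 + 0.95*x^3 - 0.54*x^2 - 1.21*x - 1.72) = 0.47*x^5 + 6.59*x^4 - 2.16*x^3 + 2.31*x^2 + 5.94*x + 1.01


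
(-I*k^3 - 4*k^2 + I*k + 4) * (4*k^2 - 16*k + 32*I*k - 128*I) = -4*I*k^5 + 16*k^4 + 16*I*k^4 - 64*k^3 - 124*I*k^3 - 16*k^2 + 496*I*k^2 + 64*k + 128*I*k - 512*I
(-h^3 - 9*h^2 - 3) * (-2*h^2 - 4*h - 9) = 2*h^5 + 22*h^4 + 45*h^3 + 87*h^2 + 12*h + 27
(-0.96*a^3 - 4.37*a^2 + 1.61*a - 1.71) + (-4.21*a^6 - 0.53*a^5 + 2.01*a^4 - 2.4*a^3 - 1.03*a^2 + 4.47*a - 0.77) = -4.21*a^6 - 0.53*a^5 + 2.01*a^4 - 3.36*a^3 - 5.4*a^2 + 6.08*a - 2.48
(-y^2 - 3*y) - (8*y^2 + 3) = -9*y^2 - 3*y - 3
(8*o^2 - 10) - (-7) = 8*o^2 - 3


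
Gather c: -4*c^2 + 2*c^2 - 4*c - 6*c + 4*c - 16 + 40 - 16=-2*c^2 - 6*c + 8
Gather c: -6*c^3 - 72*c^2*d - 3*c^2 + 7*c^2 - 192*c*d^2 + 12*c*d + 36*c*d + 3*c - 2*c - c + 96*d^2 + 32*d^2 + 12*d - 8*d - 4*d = -6*c^3 + c^2*(4 - 72*d) + c*(-192*d^2 + 48*d) + 128*d^2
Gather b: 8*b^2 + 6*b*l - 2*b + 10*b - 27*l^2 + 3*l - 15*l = 8*b^2 + b*(6*l + 8) - 27*l^2 - 12*l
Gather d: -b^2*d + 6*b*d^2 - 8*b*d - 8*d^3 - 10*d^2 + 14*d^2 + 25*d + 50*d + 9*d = -8*d^3 + d^2*(6*b + 4) + d*(-b^2 - 8*b + 84)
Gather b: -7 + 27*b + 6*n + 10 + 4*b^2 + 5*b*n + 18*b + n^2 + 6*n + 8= 4*b^2 + b*(5*n + 45) + n^2 + 12*n + 11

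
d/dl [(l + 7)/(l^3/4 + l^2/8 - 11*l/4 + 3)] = 8*(2*l^3 + l^2 - 22*l - 2*(l + 7)*(3*l^2 + l - 11) + 24)/(2*l^3 + l^2 - 22*l + 24)^2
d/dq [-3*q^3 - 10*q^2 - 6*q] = -9*q^2 - 20*q - 6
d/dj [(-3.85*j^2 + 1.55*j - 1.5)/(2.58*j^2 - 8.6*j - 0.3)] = (29.111*j^2 + 10.05*j - 13.365)/(6.6564*j^4 - 44.376*j^3 + 72.412*j^2 + 5.16*j + 0.09)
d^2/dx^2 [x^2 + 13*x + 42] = 2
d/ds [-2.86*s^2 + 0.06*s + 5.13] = 0.06 - 5.72*s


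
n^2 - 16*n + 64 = (n - 8)^2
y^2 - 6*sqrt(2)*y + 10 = (y - 5*sqrt(2))*(y - sqrt(2))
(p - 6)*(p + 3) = p^2 - 3*p - 18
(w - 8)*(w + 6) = w^2 - 2*w - 48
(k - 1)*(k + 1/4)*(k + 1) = k^3 + k^2/4 - k - 1/4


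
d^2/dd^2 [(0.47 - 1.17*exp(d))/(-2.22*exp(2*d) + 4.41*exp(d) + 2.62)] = (5.766228*exp(4*d) + 2.18914200000002*exp(3*d) + 54.63531*exp(2*d) - 33.593853*exp(d) + 13.461822)*exp(d)/(10.941048*exp(6*d) - 65.202732*exp(5*d) + 90.787122*exp(4*d) + 68.135823*exp(3*d) - 107.145162*exp(2*d) - 90.816012*exp(d) - 17.984728)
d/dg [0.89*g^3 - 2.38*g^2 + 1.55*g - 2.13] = 2.67*g^2 - 4.76*g + 1.55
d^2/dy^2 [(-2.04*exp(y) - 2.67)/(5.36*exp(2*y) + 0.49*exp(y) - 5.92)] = (-58.6083840000001*exp(4*y) - 301.474272*exp(3*y) - 409.427352*exp(2*y) - 345.447915*exp(y) - 79.239792)*exp(y)/(153.990656*exp(6*y) + 42.232512*exp(5*y) - 506.376888*exp(4*y) - 93.172079*exp(3*y) + 559.281936*exp(2*y) + 51.518208*exp(y) - 207.474688)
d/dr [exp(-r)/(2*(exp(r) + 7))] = (-exp(r) - 7/2)*exp(-r)/(exp(2*r) + 14*exp(r) + 49)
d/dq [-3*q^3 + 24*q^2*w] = 3*q*(-3*q + 16*w)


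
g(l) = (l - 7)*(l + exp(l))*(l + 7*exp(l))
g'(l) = (l - 7)*(l + exp(l))*(7*exp(l) + 1) + (l - 7)*(l + 7*exp(l))*(exp(l) + 1) + (l + exp(l))*(l + 7*exp(l))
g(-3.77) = -145.63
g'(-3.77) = 100.15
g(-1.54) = -0.45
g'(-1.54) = 28.77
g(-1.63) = -3.20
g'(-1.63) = 32.39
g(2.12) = -3082.43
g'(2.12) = -5145.76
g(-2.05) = -19.98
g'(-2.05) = 47.00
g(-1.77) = -8.10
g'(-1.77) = 37.61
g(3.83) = -51602.30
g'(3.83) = -83551.69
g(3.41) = -26024.48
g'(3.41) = -42645.98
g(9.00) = 920406574.01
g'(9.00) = 2299978952.28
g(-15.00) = -4950.00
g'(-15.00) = 885.00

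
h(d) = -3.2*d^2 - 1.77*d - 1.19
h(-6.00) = -105.77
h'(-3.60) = 21.27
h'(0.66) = -5.99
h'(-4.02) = 23.96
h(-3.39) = -31.96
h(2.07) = -18.57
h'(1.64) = -12.27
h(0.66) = -3.75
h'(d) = -6.4*d - 1.77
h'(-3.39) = 19.93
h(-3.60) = -36.29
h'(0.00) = -1.77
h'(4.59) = -31.15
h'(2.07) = -15.02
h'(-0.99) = 4.57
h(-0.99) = -2.57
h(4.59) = -76.73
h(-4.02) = -45.79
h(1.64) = -12.70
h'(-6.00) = 36.63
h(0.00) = -1.19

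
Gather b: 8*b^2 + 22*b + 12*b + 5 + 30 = 8*b^2 + 34*b + 35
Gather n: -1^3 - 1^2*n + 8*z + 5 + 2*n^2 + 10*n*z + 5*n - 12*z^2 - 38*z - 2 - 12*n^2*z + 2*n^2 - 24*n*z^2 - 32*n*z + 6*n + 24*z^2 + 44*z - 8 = n^2*(4 - 12*z) + n*(-24*z^2 - 22*z + 10) + 12*z^2 + 14*z - 6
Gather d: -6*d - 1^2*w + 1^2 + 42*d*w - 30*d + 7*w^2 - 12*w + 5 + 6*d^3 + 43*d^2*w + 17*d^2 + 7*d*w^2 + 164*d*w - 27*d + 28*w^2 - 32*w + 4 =6*d^3 + d^2*(43*w + 17) + d*(7*w^2 + 206*w - 63) + 35*w^2 - 45*w + 10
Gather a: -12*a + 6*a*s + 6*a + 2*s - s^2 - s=a*(6*s - 6) - s^2 + s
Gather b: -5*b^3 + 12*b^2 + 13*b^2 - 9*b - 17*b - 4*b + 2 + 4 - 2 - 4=-5*b^3 + 25*b^2 - 30*b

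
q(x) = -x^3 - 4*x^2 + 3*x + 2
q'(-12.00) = -333.00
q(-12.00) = 1118.00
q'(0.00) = 3.00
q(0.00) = 2.00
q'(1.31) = -12.63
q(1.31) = -3.18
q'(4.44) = -91.66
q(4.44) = -151.06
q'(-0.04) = 3.32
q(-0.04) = 1.87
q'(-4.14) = -15.30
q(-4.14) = -8.02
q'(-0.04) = 3.32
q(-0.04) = 1.87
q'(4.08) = -79.58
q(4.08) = -120.26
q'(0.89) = -6.50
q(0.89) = 0.80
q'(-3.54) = -6.27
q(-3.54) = -14.38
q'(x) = -3*x^2 - 8*x + 3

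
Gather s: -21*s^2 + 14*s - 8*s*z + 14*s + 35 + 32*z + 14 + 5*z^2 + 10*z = -21*s^2 + s*(28 - 8*z) + 5*z^2 + 42*z + 49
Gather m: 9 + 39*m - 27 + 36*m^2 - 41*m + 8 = 36*m^2 - 2*m - 10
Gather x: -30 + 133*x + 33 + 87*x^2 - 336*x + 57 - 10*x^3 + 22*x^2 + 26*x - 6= -10*x^3 + 109*x^2 - 177*x + 54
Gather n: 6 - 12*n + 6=12 - 12*n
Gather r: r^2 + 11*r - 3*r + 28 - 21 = r^2 + 8*r + 7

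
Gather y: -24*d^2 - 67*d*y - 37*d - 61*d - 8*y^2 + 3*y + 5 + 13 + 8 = -24*d^2 - 98*d - 8*y^2 + y*(3 - 67*d) + 26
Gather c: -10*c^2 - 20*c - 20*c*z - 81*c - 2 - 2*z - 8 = -10*c^2 + c*(-20*z - 101) - 2*z - 10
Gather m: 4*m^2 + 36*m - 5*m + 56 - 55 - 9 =4*m^2 + 31*m - 8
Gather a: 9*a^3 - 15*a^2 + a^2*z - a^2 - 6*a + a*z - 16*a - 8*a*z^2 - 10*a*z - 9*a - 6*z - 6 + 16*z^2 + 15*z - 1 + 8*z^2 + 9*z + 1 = 9*a^3 + a^2*(z - 16) + a*(-8*z^2 - 9*z - 31) + 24*z^2 + 18*z - 6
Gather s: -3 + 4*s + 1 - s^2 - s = -s^2 + 3*s - 2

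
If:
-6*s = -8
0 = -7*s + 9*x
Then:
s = 4/3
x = 28/27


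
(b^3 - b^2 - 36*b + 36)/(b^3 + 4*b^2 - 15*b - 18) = (b^2 - 7*b + 6)/(b^2 - 2*b - 3)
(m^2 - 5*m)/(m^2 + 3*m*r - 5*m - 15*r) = m/(m + 3*r)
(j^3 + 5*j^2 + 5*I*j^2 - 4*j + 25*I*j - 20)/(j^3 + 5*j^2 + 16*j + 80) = (j + I)/(j - 4*I)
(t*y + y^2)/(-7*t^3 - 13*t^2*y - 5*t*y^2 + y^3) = y/(-7*t^2 - 6*t*y + y^2)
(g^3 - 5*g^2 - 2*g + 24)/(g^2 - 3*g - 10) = (g^2 - 7*g + 12)/(g - 5)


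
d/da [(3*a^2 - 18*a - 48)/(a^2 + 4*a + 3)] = 6*(5*a^2 + 19*a + 23)/(a^4 + 8*a^3 + 22*a^2 + 24*a + 9)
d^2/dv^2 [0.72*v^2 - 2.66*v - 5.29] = 1.44000000000000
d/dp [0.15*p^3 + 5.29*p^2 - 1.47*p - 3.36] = 0.45*p^2 + 10.58*p - 1.47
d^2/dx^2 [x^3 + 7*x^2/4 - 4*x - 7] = 6*x + 7/2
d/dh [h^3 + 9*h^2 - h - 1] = 3*h^2 + 18*h - 1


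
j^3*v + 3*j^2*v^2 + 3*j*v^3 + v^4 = v*(j + v)^3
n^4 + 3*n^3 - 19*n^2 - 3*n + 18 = (n - 3)*(n - 1)*(n + 1)*(n + 6)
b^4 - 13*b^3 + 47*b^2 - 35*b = b*(b - 7)*(b - 5)*(b - 1)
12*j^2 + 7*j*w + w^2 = (3*j + w)*(4*j + w)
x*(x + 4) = x^2 + 4*x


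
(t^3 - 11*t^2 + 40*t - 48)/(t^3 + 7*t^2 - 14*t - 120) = (t^2 - 7*t + 12)/(t^2 + 11*t + 30)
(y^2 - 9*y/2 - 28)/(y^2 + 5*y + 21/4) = 2*(y - 8)/(2*y + 3)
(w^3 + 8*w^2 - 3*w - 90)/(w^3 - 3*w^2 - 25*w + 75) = (w + 6)/(w - 5)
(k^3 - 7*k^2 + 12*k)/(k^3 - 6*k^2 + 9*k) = (k - 4)/(k - 3)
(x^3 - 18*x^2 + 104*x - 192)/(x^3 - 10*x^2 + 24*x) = (x - 8)/x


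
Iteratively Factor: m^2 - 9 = (m + 3)*(m - 3)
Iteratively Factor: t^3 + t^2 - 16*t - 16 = (t - 4)*(t^2 + 5*t + 4) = (t - 4)*(t + 4)*(t + 1)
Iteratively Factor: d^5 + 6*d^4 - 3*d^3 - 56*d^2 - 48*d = (d - 3)*(d^4 + 9*d^3 + 24*d^2 + 16*d) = d*(d - 3)*(d^3 + 9*d^2 + 24*d + 16) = d*(d - 3)*(d + 4)*(d^2 + 5*d + 4) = d*(d - 3)*(d + 1)*(d + 4)*(d + 4)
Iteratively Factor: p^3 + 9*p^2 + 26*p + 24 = (p + 3)*(p^2 + 6*p + 8) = (p + 3)*(p + 4)*(p + 2)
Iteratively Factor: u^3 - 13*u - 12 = (u + 1)*(u^2 - u - 12) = (u - 4)*(u + 1)*(u + 3)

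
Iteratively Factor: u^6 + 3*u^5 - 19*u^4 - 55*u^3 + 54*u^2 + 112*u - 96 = (u - 4)*(u^5 + 7*u^4 + 9*u^3 - 19*u^2 - 22*u + 24) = (u - 4)*(u - 1)*(u^4 + 8*u^3 + 17*u^2 - 2*u - 24) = (u - 4)*(u - 1)*(u + 4)*(u^3 + 4*u^2 + u - 6) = (u - 4)*(u - 1)*(u + 3)*(u + 4)*(u^2 + u - 2) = (u - 4)*(u - 1)*(u + 2)*(u + 3)*(u + 4)*(u - 1)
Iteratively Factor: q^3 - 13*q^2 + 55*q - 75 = (q - 5)*(q^2 - 8*q + 15) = (q - 5)*(q - 3)*(q - 5)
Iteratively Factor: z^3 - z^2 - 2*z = (z - 2)*(z^2 + z) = (z - 2)*(z + 1)*(z)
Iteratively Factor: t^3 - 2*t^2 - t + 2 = (t - 2)*(t^2 - 1) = (t - 2)*(t + 1)*(t - 1)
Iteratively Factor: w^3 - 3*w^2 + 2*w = (w - 2)*(w^2 - w) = (w - 2)*(w - 1)*(w)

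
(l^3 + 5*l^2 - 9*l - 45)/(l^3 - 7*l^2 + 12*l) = (l^2 + 8*l + 15)/(l*(l - 4))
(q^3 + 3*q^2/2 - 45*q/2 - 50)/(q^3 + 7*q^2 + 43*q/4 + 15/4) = 2*(2*q^3 + 3*q^2 - 45*q - 100)/(4*q^3 + 28*q^2 + 43*q + 15)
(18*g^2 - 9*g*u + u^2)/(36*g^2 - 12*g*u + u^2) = (-3*g + u)/(-6*g + u)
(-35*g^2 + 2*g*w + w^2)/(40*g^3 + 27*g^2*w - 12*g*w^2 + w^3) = (7*g + w)/(-8*g^2 - 7*g*w + w^2)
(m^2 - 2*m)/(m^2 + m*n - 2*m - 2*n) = m/(m + n)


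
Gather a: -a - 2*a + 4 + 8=12 - 3*a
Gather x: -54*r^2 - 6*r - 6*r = -54*r^2 - 12*r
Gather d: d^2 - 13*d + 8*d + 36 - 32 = d^2 - 5*d + 4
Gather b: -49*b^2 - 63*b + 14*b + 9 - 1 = -49*b^2 - 49*b + 8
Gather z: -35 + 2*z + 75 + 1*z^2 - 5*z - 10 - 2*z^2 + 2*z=-z^2 - z + 30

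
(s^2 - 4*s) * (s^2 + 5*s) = s^4 + s^3 - 20*s^2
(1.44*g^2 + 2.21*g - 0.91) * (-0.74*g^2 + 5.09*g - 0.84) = -1.0656*g^4 + 5.6942*g^3 + 10.7127*g^2 - 6.4883*g + 0.7644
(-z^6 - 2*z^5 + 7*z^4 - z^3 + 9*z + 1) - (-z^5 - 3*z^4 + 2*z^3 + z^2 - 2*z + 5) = -z^6 - z^5 + 10*z^4 - 3*z^3 - z^2 + 11*z - 4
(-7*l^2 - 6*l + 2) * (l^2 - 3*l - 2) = -7*l^4 + 15*l^3 + 34*l^2 + 6*l - 4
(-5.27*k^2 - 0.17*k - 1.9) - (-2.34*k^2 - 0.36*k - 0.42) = -2.93*k^2 + 0.19*k - 1.48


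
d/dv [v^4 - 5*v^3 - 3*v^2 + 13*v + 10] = 4*v^3 - 15*v^2 - 6*v + 13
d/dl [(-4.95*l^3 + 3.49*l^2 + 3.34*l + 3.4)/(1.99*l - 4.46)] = (-19.701*l^3 + 73.1761*l^2 - 31.1308*l - 21.6624)/(3.9601*l^2 - 17.7508*l + 19.8916)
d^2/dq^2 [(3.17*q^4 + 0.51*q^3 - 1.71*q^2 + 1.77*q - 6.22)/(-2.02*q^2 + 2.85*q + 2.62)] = (-25.869736*q^6 + 109.49814*q^5 - 53.8285019999999*q^4 - 387.165114*q^3 - 77.3902440000001*q^2 - 292.061592*q + 216.790784)/(8.242408*q^6 - 34.88742*q^5 + 17.150406*q^4 + 67.350915*q^3 - 22.244586*q^2 - 58.69062*q - 17.984728)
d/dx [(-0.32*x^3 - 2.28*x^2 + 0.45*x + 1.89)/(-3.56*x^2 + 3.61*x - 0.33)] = (1.1392*x^4 - 2.3104*x^3 - 6.312*x^2 + 14.9616*x - 6.9714)/(12.6736*x^4 - 25.7032*x^3 + 15.3817*x^2 - 2.3826*x + 0.1089)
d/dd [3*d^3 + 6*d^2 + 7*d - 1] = 9*d^2 + 12*d + 7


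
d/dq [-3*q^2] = -6*q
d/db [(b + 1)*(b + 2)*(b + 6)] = 3*b^2 + 18*b + 20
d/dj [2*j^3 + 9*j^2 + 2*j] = 6*j^2 + 18*j + 2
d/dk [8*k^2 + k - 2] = 16*k + 1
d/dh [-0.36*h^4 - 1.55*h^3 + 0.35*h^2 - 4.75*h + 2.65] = -1.44*h^3 - 4.65*h^2 + 0.7*h - 4.75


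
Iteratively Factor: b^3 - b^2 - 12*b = (b)*(b^2 - b - 12) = b*(b - 4)*(b + 3)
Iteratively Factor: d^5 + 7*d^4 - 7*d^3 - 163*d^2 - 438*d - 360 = (d - 5)*(d^4 + 12*d^3 + 53*d^2 + 102*d + 72) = (d - 5)*(d + 2)*(d^3 + 10*d^2 + 33*d + 36) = (d - 5)*(d + 2)*(d + 3)*(d^2 + 7*d + 12) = (d - 5)*(d + 2)*(d + 3)*(d + 4)*(d + 3)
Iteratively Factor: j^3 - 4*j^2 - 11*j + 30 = (j - 5)*(j^2 + j - 6) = (j - 5)*(j - 2)*(j + 3)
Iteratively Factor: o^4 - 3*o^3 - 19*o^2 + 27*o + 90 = (o + 3)*(o^3 - 6*o^2 - o + 30) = (o - 3)*(o + 3)*(o^2 - 3*o - 10) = (o - 3)*(o + 2)*(o + 3)*(o - 5)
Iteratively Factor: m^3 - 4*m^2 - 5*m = (m)*(m^2 - 4*m - 5) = m*(m - 5)*(m + 1)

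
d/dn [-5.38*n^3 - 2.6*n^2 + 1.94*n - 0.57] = -16.14*n^2 - 5.2*n + 1.94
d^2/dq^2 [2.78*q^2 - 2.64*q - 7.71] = 5.56000000000000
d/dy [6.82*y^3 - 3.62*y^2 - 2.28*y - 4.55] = 20.46*y^2 - 7.24*y - 2.28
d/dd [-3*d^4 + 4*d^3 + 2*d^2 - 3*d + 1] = -12*d^3 + 12*d^2 + 4*d - 3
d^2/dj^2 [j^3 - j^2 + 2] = 6*j - 2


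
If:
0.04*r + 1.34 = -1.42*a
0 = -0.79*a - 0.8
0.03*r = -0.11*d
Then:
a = -1.01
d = -0.67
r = 2.45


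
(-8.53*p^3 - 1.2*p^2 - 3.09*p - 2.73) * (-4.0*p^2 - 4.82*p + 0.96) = 34.12*p^5 + 45.9146*p^4 + 9.9552*p^3 + 24.6618*p^2 + 10.1922*p - 2.6208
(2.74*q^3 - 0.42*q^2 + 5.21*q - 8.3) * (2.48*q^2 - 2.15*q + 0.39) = 6.7952*q^5 - 6.9326*q^4 + 14.8924*q^3 - 31.9493*q^2 + 19.8769*q - 3.237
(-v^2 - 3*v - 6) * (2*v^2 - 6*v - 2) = -2*v^4 + 8*v^2 + 42*v + 12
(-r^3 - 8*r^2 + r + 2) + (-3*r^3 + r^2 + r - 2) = -4*r^3 - 7*r^2 + 2*r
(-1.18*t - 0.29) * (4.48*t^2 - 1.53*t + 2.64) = -5.2864*t^3 + 0.5062*t^2 - 2.6715*t - 0.7656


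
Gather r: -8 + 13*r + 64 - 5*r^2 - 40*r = -5*r^2 - 27*r + 56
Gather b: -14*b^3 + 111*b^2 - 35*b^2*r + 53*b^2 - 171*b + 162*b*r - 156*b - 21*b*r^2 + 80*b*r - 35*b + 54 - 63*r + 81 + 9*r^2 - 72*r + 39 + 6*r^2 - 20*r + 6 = -14*b^3 + b^2*(164 - 35*r) + b*(-21*r^2 + 242*r - 362) + 15*r^2 - 155*r + 180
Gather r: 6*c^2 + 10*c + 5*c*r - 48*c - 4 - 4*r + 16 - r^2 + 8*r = 6*c^2 - 38*c - r^2 + r*(5*c + 4) + 12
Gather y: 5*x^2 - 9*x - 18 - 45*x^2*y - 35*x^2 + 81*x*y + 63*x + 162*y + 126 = -30*x^2 + 54*x + y*(-45*x^2 + 81*x + 162) + 108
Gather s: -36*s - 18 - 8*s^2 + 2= -8*s^2 - 36*s - 16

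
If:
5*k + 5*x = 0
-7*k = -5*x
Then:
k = 0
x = 0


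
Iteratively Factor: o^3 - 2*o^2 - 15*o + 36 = (o - 3)*(o^2 + o - 12) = (o - 3)*(o + 4)*(o - 3)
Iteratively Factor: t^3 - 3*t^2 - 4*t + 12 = (t + 2)*(t^2 - 5*t + 6) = (t - 2)*(t + 2)*(t - 3)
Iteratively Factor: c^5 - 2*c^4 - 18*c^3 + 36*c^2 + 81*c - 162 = (c + 3)*(c^4 - 5*c^3 - 3*c^2 + 45*c - 54) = (c - 3)*(c + 3)*(c^3 - 2*c^2 - 9*c + 18) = (c - 3)*(c + 3)^2*(c^2 - 5*c + 6) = (c - 3)*(c - 2)*(c + 3)^2*(c - 3)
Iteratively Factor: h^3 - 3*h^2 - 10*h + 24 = (h - 2)*(h^2 - h - 12) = (h - 4)*(h - 2)*(h + 3)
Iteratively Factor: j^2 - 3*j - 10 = (j - 5)*(j + 2)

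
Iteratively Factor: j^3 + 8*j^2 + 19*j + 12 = (j + 4)*(j^2 + 4*j + 3) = (j + 1)*(j + 4)*(j + 3)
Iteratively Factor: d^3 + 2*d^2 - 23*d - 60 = (d + 3)*(d^2 - d - 20) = (d - 5)*(d + 3)*(d + 4)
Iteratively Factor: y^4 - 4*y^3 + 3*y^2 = (y - 1)*(y^3 - 3*y^2) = (y - 3)*(y - 1)*(y^2) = y*(y - 3)*(y - 1)*(y)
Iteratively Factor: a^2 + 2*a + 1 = (a + 1)*(a + 1)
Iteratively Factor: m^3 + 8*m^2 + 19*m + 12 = (m + 4)*(m^2 + 4*m + 3) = (m + 3)*(m + 4)*(m + 1)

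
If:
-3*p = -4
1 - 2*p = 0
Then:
No Solution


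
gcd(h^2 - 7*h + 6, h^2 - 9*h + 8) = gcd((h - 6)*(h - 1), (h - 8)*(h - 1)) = h - 1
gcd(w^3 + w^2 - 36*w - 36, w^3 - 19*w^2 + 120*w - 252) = w - 6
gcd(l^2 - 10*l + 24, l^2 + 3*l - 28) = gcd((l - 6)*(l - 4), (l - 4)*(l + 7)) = l - 4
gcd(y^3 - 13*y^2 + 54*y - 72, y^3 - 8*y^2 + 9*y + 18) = y^2 - 9*y + 18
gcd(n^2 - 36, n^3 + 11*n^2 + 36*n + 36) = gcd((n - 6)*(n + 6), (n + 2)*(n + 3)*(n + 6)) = n + 6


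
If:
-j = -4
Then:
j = 4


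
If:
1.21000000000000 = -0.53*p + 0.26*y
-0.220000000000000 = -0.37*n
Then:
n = 0.59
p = 0.490566037735849*y - 2.28301886792453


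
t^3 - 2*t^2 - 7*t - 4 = (t - 4)*(t + 1)^2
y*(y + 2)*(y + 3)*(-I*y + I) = -I*y^4 - 4*I*y^3 - I*y^2 + 6*I*y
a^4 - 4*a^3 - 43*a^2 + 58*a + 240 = (a - 8)*(a - 3)*(a + 2)*(a + 5)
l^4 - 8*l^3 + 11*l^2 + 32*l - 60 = (l - 5)*(l - 3)*(l - 2)*(l + 2)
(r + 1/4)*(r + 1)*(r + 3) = r^3 + 17*r^2/4 + 4*r + 3/4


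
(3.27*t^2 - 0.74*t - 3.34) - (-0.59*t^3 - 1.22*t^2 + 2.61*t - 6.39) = 0.59*t^3 + 4.49*t^2 - 3.35*t + 3.05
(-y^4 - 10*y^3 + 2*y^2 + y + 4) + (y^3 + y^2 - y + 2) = -y^4 - 9*y^3 + 3*y^2 + 6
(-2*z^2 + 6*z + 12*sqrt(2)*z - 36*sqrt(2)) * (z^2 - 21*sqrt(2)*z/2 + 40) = -2*z^4 + 6*z^3 + 33*sqrt(2)*z^3 - 332*z^2 - 99*sqrt(2)*z^2 + 480*sqrt(2)*z + 996*z - 1440*sqrt(2)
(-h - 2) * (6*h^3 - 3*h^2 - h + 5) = -6*h^4 - 9*h^3 + 7*h^2 - 3*h - 10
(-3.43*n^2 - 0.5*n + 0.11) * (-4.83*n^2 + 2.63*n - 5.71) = 16.5669*n^4 - 6.6059*n^3 + 17.739*n^2 + 3.1443*n - 0.6281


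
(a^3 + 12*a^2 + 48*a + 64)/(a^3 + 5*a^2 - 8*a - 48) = (a + 4)/(a - 3)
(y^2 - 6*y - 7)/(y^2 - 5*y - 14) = (y + 1)/(y + 2)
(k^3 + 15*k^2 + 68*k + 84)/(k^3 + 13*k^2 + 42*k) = (k + 2)/k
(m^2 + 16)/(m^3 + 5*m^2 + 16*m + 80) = 1/(m + 5)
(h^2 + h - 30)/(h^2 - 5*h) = (h + 6)/h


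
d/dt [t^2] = 2*t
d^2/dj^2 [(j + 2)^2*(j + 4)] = 6*j + 16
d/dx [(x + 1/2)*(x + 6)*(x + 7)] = 3*x^2 + 27*x + 97/2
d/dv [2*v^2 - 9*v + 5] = 4*v - 9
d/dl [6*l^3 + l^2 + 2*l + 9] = 18*l^2 + 2*l + 2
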